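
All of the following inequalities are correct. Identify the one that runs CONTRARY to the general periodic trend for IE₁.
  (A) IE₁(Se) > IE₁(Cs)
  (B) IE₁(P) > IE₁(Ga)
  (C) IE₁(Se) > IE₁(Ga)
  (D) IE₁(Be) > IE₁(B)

(D)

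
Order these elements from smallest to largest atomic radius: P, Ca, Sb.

P < Sb < Ca

P is in period 3, group 15; Ca is in period 4, group 2; Sb is in period 5, group 15.
Atomic radius shrinks across a period as nuclear charge pulls the same shell inward, and grows down a group as new shells are added.
These span different periods and groups, so the two trends combine.
Sb > P: they share group 15; the group trend gives Sb the larger value.
Ca > Sb: the two effects oppose for this pair; the across-period effect wins (171 vs 140 pm).
For reference (pm): P 111, Ca 171, Sb 140.
So from smallest to largest: P < Sb < Ca.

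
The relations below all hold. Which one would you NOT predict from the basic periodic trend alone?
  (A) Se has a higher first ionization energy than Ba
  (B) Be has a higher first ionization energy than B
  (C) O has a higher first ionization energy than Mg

The general trend: first ionization energy increases across a period and decreases down a group.
(A) Se (period 4, group 16) vs Ba (period 6, group 2): the stated order agrees with the simple trend.
(B) Be (period 2, group 2) vs B (period 2, group 13): the stated order contradicts the simple trend.
(C) O (period 2, group 16) vs Mg (period 3, group 2): the stated order agrees with the simple trend.
The exception is (B): removing B's lone 2p electron is easier than breaking Be's filled 2s².

(B)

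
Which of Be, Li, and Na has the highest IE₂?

IE_2 is the cost of taking one more electron from the +1 cation: Be⁺ still has 1 valence electron; Li⁺ is the bare [He] core; Na⁺ is the bare [Ne] core.
Pulling an electron out of a noble-gas core costs far more than removing a remaining valence electron, so Na and Li sit at the high end of IE_2.
The numbers (kJ/mol): Be 1757, Li 7298, Na 4562.
Putting it together, IE_2: Be < Na < Li.

Li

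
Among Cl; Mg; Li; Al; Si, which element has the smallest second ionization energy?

Mg

After 1 electron has been removed, what remains? Cl⁺ still has 6 valence electrons; Mg⁺ still has 1 valence electron; Li⁺ is the bare [He] core; Al⁺ still has 2 valence electrons; Si⁺ still has 3 valence electrons.
Pulling an electron out of a noble-gas core costs far more than removing a remaining valence electron, so Li sits at the high end of IE_2.
Valence configurations: Cl⁺ [Ne]3s²3p⁴, Mg⁺ [Ne]3s¹, Al⁺ [Ne]3s², Si⁺ [Ne]3s²3p¹.
Si⁺ loses a lone 3p electron whereas Al⁺ must break into a filled 3s² pair, so IE_2(Al) > IE_2(Si) even though Si has the higher nuclear charge.
Approximate IE_2 values (kJ/mol): Cl 2298, Mg 1451, Li 7298, Al 1817, Si 1577.
Putting it together, IE_2: Mg < Si < Al < Cl < Li.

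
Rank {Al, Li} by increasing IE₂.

IE_2 is the cost of taking one more electron from the +1 cation: Al⁺ still has 2 valence electrons; Li⁺ is the bare [He] core.
Pulling an electron out of a noble-gas core costs far more than removing a remaining valence electron, so Li sits at the high end of IE_2.
Approximate IE_2 values (kJ/mol): Al 1817, Li 7298.
Hence IE_2: Al < Li.

Al, Li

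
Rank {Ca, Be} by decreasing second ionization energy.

Be > Ca

IE_2 is the cost of taking one more electron from the +1 cation: Ca⁺ still has 1 valence electron; Be⁺ still has 1 valence electron.
All are still removing valence electrons, so compare the +1 ions as you would atoms: IE_2 generally rises across a period (higher Z_eff) and falls down a group (larger shell), subject to the usual subshell exceptions.
Valence configurations: Ca⁺ [Ar]4s¹, Be⁺ [He]2s¹.
Approximate IE_2 values (kJ/mol): Ca 1145, Be 1757.
Putting it together, IE_2: Ca < Be.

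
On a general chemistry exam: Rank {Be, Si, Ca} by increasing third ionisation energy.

Si < Ca < Be

After 2 electrons have been removed, what remains? Be²⁺ is the bare [He] core; Si²⁺ still has 2 valence electrons; Ca²⁺ is the bare [Ar] core.
Pulling an electron out of a noble-gas core costs far more than removing a remaining valence electron, so Ca and Be sit at the high end of IE_3.
Approximate IE_3 values (kJ/mol): Be 14849, Si 3232, Ca 4912.
So the third ionization energies run Si < Ca < Be.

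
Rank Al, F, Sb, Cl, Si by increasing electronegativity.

F is in period 2, group 17; Al is in period 3, group 13; Si is in period 3, group 14; Cl is in period 3, group 17; Sb is in period 5, group 15.
Atoms toward the upper right of the periodic table pull bonding electrons most strongly.
Neither a single period nor a single group — weigh both effects.
Si > Al: Si lies to the right of Al in period 3, so the across-period effect alone puts Si higher.
Sb > Si: period and group pull opposite ways; the across-period shift dominates (2.05 vs 1.90).
Cl > Sb: relative to Sb, both the across-period and down-group shifts push Cl's electronegativity up.
F > Cl: they share group 17; the group trend gives F the larger value.
Approximate values (Pauling): F 3.98, Al 1.61, Si 1.90, Cl 3.16, Sb 2.05.
So from lowest to highest: Al < Si < Sb < Cl < F.

Al, Si, Sb, Cl, F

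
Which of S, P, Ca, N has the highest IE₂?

N

Consider each +1 ion: S⁺ still has 5 valence electrons; P⁺ still has 4 valence electrons; Ca⁺ still has 1 valence electron; N⁺ still has 4 valence electrons.
All are still removing valence electrons, so compare the +1 ions as you would atoms: IE_2 generally rises across a period (higher Z_eff) and falls down a group (larger shell), subject to the usual subshell exceptions.
Valence configurations: S⁺ [Ne]3s²3p³, P⁺ [Ne]3s²3p², Ca⁺ [Ar]4s¹, N⁺ [He]2s²2p².
The numbers (kJ/mol): S 2252, P 1907, Ca 1145, N 2856.
Putting it together, IE_2: Ca < P < S < N.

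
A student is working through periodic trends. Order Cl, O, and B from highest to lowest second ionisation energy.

After 1 electron has been removed, what remains? Cl⁺ still has 6 valence electrons; O⁺ still has 5 valence electrons; B⁺ still has 2 valence electrons.
All are still removing valence electrons, so compare the +1 ions as you would atoms: IE_2 generally rises across a period (higher Z_eff) and falls down a group (larger shell), subject to the usual subshell exceptions.
Valence configurations: Cl⁺ [Ne]3s²3p⁴, O⁺ [He]2s²2p³, B⁺ [He]2s².
Approximate IE_2 values (kJ/mol): Cl 2298, O 3388, B 2427.
Hence IE_2: Cl < B < O.

O > B > Cl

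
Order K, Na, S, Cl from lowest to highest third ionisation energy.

Consider each +2 ion: K²⁺ is already 1 electron into the core; Na²⁺ is already 1 electron into the core; S²⁺ still has 4 valence electrons; Cl²⁺ still has 5 valence electrons.
Breaking into a closed-shell core is much more expensive than removing a leftover valence electron — K and Na have the largest IE_3 here.
Valence configurations: S²⁺ [Ne]3s²3p², Cl²⁺ [Ne]3s²3p³.
Approximate IE_3 values (kJ/mol): K 4420, Na 6910, S 3357, Cl 3822.
Putting it together, IE_3: S < Cl < K < Na.

S < Cl < K < Na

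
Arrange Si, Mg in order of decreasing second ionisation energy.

After 1 electron has been removed, what remains? Si⁺ still has 3 valence electrons; Mg⁺ still has 1 valence electron.
All are still removing valence electrons, so compare the +1 ions as you would atoms: IE_2 generally rises across a period (higher Z_eff) and falls down a group (larger shell), subject to the usual subshell exceptions.
Valence configurations: Si⁺ [Ne]3s²3p¹, Mg⁺ [Ne]3s¹.
Approximate IE_2 values (kJ/mol): Si 1577, Mg 1451.
Hence IE_2: Mg < Si.

Si > Mg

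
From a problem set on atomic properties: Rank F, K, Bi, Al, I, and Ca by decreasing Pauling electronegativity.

F is in period 2, group 17; Al is in period 3, group 13; K is in period 4, group 1; Ca is in period 4, group 2; I is in period 5, group 17; Bi is in period 6, group 15.
Electronegativity increases across a period and decreases down a group, tracking effective nuclear charge and atomic size.
Neither a single period nor a single group — weigh both effects.
Ca > K: Ca lies to the right of K in period 4, so the across-period effect alone puts Ca higher.
Al > Ca: relative to Ca, both the across-period and down-group shifts push Al's electronegativity up.
Bi > Al: period and group pull opposite ways; the across-period shift dominates (2.02 vs 1.61).
I > Bi: relative to Bi, both the across-period and down-group shifts push I's electronegativity up.
F > I: they share group 17; the group trend gives F the larger value.
For reference (Pauling): F 3.98, Al 1.61, K 0.82, Ca 1.00, I 2.66, Bi 2.02.
So from highest to lowest: F > I > Bi > Al > Ca > K.

F > I > Bi > Al > Ca > K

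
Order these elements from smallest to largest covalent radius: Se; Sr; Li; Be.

Be, Se, Li, Sr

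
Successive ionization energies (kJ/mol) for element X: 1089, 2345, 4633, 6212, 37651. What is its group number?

Group 14

Look for the largest jump between consecutive ionization energies: IE5/IE4 ≈ 6.1, far larger than any earlier ratio.
That jump marks the point where a core electron is being removed. So the atom has 4 valence electrons.
A main-group element with 4 valence electrons is in group 14.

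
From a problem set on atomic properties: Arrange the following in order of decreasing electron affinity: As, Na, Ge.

Electron affinity generally becomes more exothermic across a period toward the halogens and less exothermic down a group.
Here both period and group differ, so the two effects have to be weighed against each other.
As > Na: period and group pull opposite ways; the across-period shift dominates (78 vs 53 kJ/mol).
Ge > As: this pair runs against the simple trend — see the exception note.
Note the exception: Ge has a higher electron affinity than As, contrary to the simple trend — adding an electron to As's half-filled 4p³ is unfavourable, so Ge (4p²) has the more exothermic EA.
For reference (kJ/mol): Na 53, Ge 119, As 78.
So from highest to lowest: Ge > As > Na.

Ge, As, Na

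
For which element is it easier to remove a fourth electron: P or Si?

Si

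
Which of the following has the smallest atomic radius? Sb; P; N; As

Across a period the added protons contract the valence shell; down a group each new principal shell makes the atom larger.
All are in group 15, so atomic radius increases down the group.
The smallest atomic radius among these belongs to N.

N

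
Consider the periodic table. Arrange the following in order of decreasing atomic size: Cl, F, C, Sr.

C is in period 2, group 14; F is in period 2, group 17; Cl is in period 3, group 17; Sr is in period 5, group 2.
Moving right in a period, electrons are added to the same shell under a stronger nuclear pull, so atoms get smaller; moving down, a new shell is opened and atoms get larger.
Neither a single period nor a single group — weigh both effects.
C > F: C lies to the left of F in period 2, so the across-period effect alone puts C larger.
Cl > C: period and group pull opposite ways; the down-group shift dominates (99 vs 75 pm).
Sr > Cl: both effects reinforce here, so Sr is clearly the larger of the two.
For reference (pm): C 75, F 64, Cl 99, Sr 185.
So from largest to smallest: Sr > Cl > C > F.

Sr > Cl > C > F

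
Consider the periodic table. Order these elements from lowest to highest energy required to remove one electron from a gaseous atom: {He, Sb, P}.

Sb, P, He

Across a period the outer electron is held more tightly (higher IE₁); down a group it sits in a higher shell, more shielded, and comes off more easily.
Neither a single period nor a single group — weigh both effects.
P > Sb: they share group 15; the group trend gives P the larger value.
He > P: relative to P, both the across-period and down-group shifts push He's first ionization energy up.
For reference (kJ/mol): He 2372, P 1012, Sb 831.
So from lowest to highest: Sb < P < He.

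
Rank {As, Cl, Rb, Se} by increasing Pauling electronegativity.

Rb < As < Se < Cl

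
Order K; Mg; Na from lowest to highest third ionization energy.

K, Na, Mg

After 2 electrons have been removed, what remains? K²⁺ is already 1 electron into the core; Mg²⁺ is the bare [Ne] core; Na²⁺ is already 1 electron into the core.
All of these are removing an electron from a noble-gas core or deeper; the smaller core (lower principal quantum number) is held far more tightly, and within a period the higher nuclear charge binds the same core more tightly.
Tabulated IE_3 (kJ/mol): K 4420, Mg 7733, Na 6910.
Hence IE_3: K < Na < Mg.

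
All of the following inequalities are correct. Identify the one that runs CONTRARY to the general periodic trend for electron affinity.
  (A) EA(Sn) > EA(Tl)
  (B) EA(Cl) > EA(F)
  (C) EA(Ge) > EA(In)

(B)

The general trend: electron affinity increases across a period and decreases down a group.
(A) Sn (period 5, group 14) vs Tl (period 6, group 13): the stated order agrees with the simple trend.
(B) Cl (period 3, group 17) vs F (period 2, group 17): the stated order contradicts the simple trend.
(C) Ge (period 4, group 14) vs In (period 5, group 13): the stated order agrees with the simple trend.
The exception is (B): F's small 2p subshell makes the incoming electron feel strong e⁻–e⁻ repulsion, so Cl actually releases more energy on gaining an electron.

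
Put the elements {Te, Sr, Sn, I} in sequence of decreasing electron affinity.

I > Te > Sn > Sr

Sr is in period 5, group 2; Sn is in period 5, group 14; Te is in period 5, group 16; I is in period 5, group 17.
Electron affinity generally becomes more exothermic across a period toward the halogens and less exothermic down a group.
All lie in period 5, so electron affinity increases left to right.
So from highest to lowest: I > Te > Sn > Sr.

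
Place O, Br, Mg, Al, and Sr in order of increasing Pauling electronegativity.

Sr < Mg < Al < Br < O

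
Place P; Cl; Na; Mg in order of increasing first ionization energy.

Na, Mg, P, Cl

IE₁ increases left→right with effective nuclear charge and decreases top→bottom as the valence shell moves farther out.
All lie in period 3, so first ionization energy increases left to right.
So from lowest to highest: Na < Mg < P < Cl.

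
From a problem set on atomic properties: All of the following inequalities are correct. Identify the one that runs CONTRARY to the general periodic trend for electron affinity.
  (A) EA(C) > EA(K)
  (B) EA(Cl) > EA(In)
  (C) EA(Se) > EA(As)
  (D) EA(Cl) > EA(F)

(D)

The general trend: electron affinity increases across a period and decreases down a group.
(A) C (period 2, group 14) vs K (period 4, group 1): the stated order agrees with the simple trend.
(B) Cl (period 3, group 17) vs In (period 5, group 13): the stated order agrees with the simple trend.
(C) Se (period 4, group 16) vs As (period 4, group 15): the stated order agrees with the simple trend.
(D) Cl (period 3, group 17) vs F (period 2, group 17): the stated order contradicts the simple trend.
The exception is (D): F's small 2p subshell makes the incoming electron feel strong e⁻–e⁻ repulsion, so Cl actually releases more energy on gaining an electron.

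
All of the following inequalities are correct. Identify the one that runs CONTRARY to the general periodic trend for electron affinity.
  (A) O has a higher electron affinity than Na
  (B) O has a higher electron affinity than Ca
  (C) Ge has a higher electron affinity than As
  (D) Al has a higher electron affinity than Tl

(C)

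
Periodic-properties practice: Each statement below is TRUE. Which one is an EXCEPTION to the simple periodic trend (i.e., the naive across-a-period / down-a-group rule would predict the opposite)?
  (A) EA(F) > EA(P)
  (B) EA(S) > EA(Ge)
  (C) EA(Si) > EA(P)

(C)

The general trend: electron affinity increases across a period and decreases down a group.
(A) F (period 2, group 17) vs P (period 3, group 15): the stated order agrees with the simple trend.
(B) S (period 3, group 16) vs Ge (period 4, group 14): the stated order agrees with the simple trend.
(C) Si (period 3, group 14) vs P (period 3, group 15): the stated order contradicts the simple trend.
The exception is (C): adding an electron to P's half-filled 3p³ is unfavourable, so Si (3p²) has the more exothermic EA.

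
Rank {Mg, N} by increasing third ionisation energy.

N, Mg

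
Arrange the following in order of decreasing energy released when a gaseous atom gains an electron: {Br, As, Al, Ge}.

Br, Ge, As, Al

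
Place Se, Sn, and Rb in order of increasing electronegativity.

Se is in period 4, group 16; Rb is in period 5, group 1; Sn is in period 5, group 14.
EN rises left→right (higher Z_eff, smaller atoms) and falls top→bottom (larger, more shielded atoms).
These span different periods and groups, so the two trends combine.
Sn > Rb: Sn lies to the right of Rb in period 5, so the across-period effect alone puts Sn higher.
Se > Sn: both effects reinforce here, so Se is clearly the higher of the two.
For reference (Pauling): Se 2.55, Rb 0.82, Sn 1.96.
So from lowest to highest: Rb < Sn < Se.

Rb, Sn, Se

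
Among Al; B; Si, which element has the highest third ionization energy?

B

The third ionization energy removes an electron from the +2 ion. For each element: Al²⁺ still has 1 valence electron; B²⁺ still has 1 valence electron; Si²⁺ still has 2 valence electrons.
All are still removing valence electrons, so compare the +2 ions as you would atoms: IE_3 generally rises across a period (higher Z_eff) and falls down a group (larger shell), subject to the usual subshell exceptions.
Valence configurations: Al²⁺ [Ne]3s¹, B²⁺ [He]2s¹, Si²⁺ [Ne]3s².
Approximate IE_3 values (kJ/mol): Al 2745, B 3660, Si 3232.
Putting it together, IE_3: Al < Si < B.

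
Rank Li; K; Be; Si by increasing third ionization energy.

Si, K, Li, Be

Consider each +2 ion: Li²⁺ is already 1 electron into the core; K²⁺ is already 1 electron into the core; Be²⁺ is the bare [He] core; Si²⁺ still has 2 valence electrons.
Pulling an electron out of a noble-gas core costs far more than removing a remaining valence electron, so K, Li and Be sit at the high end of IE_3.
Tabulated IE_3 (kJ/mol): Li 11815, K 4420, Be 14849, Si 3232.
So the third ionization energies run Si < K < Li < Be.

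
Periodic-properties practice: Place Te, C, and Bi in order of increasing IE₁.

C is in period 2, group 14; Te is in period 5, group 16; Bi is in period 6, group 15.
IE₁ increases left→right with effective nuclear charge and decreases top→bottom as the valence shell moves farther out.
These span different periods and groups, so the two trends combine.
Te > Bi: relative to Bi, both the across-period and down-group shifts push Te's first ionization energy up.
C > Te: period and group pull opposite ways; the down-group shift dominates (1086 vs 869 kJ/mol).
Tabulated first ionization energy (kJ/mol): C 1086, Te 869, Bi 703.
So from lowest to highest: Bi < Te < C.

Bi < Te < C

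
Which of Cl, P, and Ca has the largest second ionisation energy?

The second ionization energy removes an electron from the +1 ion. For each element: Cl⁺ still has 6 valence electrons; P⁺ still has 4 valence electrons; Ca⁺ still has 1 valence electron.
All are still removing valence electrons, so compare the +1 ions as you would atoms: IE_2 generally rises across a period (higher Z_eff) and falls down a group (larger shell), subject to the usual subshell exceptions.
Valence configurations: Cl⁺ [Ne]3s²3p⁴, P⁺ [Ne]3s²3p², Ca⁺ [Ar]4s¹.
Tabulated IE_2 (kJ/mol): Cl 2298, P 1907, Ca 1145.
Overall IE_2 order: Ca < P < Cl.

Cl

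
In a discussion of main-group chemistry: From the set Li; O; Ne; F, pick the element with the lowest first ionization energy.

IE₁ increases left→right with effective nuclear charge and decreases top→bottom as the valence shell moves farther out.
All lie in period 2, so first ionization energy increases left to right.
The lowest first ionization energy among these belongs to Li.

Li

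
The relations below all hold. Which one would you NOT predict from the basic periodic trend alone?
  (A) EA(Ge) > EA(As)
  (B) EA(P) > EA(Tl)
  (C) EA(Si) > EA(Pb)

The general trend: electron affinity increases across a period and decreases down a group.
(A) Ge (period 4, group 14) vs As (period 4, group 15): the stated order contradicts the simple trend.
(B) P (period 3, group 15) vs Tl (period 6, group 13): the stated order agrees with the simple trend.
(C) Si (period 3, group 14) vs Pb (period 6, group 14): the stated order agrees with the simple trend.
The exception is (A): adding an electron to As's half-filled 4p³ is unfavourable, so Ge (4p²) has the more exothermic EA.

(A)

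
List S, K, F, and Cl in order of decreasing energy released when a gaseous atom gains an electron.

F is in period 2, group 17; S is in period 3, group 16; Cl is in period 3, group 17; K is in period 4, group 1.
Adding an electron releases more energy for atoms nearer the top right (short of the noble gases).
Here both period and group differ, so the two effects have to be weighed against each other.
S > K: both effects reinforce here, so S is clearly the higher of the two.
F > S: both effects reinforce here, so F is clearly the higher of the two.
Cl > F: this pair runs against the simple trend — see the exception note.
Note the exception: Cl has a higher electron affinity than F, contrary to the simple trend — F's small 2p subshell makes the incoming electron feel strong e⁻–e⁻ repulsion, so Cl actually releases more energy on gaining an electron.
For reference (kJ/mol): F 328, S 200, Cl 349, K 48.
So from highest to lowest: Cl > F > S > K.

Cl, F, S, K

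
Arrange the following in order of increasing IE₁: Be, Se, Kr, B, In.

In < B < Be < Se < Kr

Be is in period 2, group 2; B is in period 2, group 13; Se is in period 4, group 16; Kr is in period 4, group 18; In is in period 5, group 13.
IE₁ increases left→right with effective nuclear charge and decreases top→bottom as the valence shell moves farther out.
Neither a single period nor a single group — weigh both effects.
B > In: B sits above In in group 13, so the down-group effect alone puts B higher.
Be > B: this pair runs against the simple trend — see the exception note.
Se > Be: period and group pull opposite ways; the across-period shift dominates (941 vs 900 kJ/mol).
Kr > Se: Kr lies to the right of Se in period 4, so the across-period effect alone puts Kr higher.
Note the exception: Be has a higher first ionization energy than B, contrary to the simple trend — removing B's lone 2p electron is easier than breaking Be's filled 2s².
For reference (kJ/mol): Be 900, B 801, Se 941, Kr 1351, In 558.
So from lowest to highest: In < B < Be < Se < Kr.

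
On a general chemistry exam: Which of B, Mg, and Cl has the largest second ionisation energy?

After 1 electron has been removed, what remains? B⁺ still has 2 valence electrons; Mg⁺ still has 1 valence electron; Cl⁺ still has 6 valence electrons.
All are still removing valence electrons, so compare the +1 ions as you would atoms: IE_2 generally rises across a period (higher Z_eff) and falls down a group (larger shell), subject to the usual subshell exceptions.
Valence configurations: B⁺ [He]2s², Mg⁺ [Ne]3s¹, Cl⁺ [Ne]3s²3p⁴.
Tabulated IE_2 (kJ/mol): B 2427, Mg 1451, Cl 2298.
So the second ionization energies run Mg < Cl < B.

B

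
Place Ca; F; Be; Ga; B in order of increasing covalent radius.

F < B < Be < Ga < Ca

Be is in period 2, group 2; B is in period 2, group 13; F is in period 2, group 17; Ca is in period 4, group 2; Ga is in period 4, group 13.
Atomic radius shrinks across a period as nuclear charge pulls the same shell inward, and grows down a group as new shells are added.
Neither a single period nor a single group — weigh both effects.
B > F: both are in period 2; the period trend gives B the larger value.
Be > B: Be lies to the left of B in period 2, so the across-period effect alone puts Be larger.
Ga > Be: period and group pull opposite ways; the down-group shift dominates (124 vs 102 pm).
Ca > Ga: both are in period 4; the period trend gives Ca the larger value.
For reference (pm): Be 102, B 85, F 64, Ca 171, Ga 124.
So from smallest to largest: F < B < Be < Ga < Ca.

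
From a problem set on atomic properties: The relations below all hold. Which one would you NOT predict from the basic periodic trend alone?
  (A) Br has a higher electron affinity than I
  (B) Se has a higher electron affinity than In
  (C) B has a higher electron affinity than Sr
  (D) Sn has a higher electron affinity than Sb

(D)

The general trend: electron affinity increases across a period and decreases down a group.
(A) Br (period 4, group 17) vs I (period 5, group 17): the stated order agrees with the simple trend.
(B) Se (period 4, group 16) vs In (period 5, group 13): the stated order agrees with the simple trend.
(C) B (period 2, group 13) vs Sr (period 5, group 2): the stated order agrees with the simple trend.
(D) Sn (period 5, group 14) vs Sb (period 5, group 15): the stated order contradicts the simple trend.
The exception is (D): adding an electron to Sb's half-filled 5p³ is unfavourable, so Sn has the more exothermic EA.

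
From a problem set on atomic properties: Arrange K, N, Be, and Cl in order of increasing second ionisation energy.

Be, Cl, N, K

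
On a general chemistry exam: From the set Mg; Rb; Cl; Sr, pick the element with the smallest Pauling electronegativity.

Rb

Mg is in period 3, group 2; Cl is in period 3, group 17; Rb is in period 5, group 1; Sr is in period 5, group 2.
Electronegativity increases across a period and decreases down a group, tracking effective nuclear charge and atomic size.
Here both period and group differ, so the two effects have to be weighed against each other.
Sr > Rb: Sr lies to the right of Rb in period 5, so the across-period effect alone puts Sr higher.
Mg > Sr: they share group 2; the group trend gives Mg the larger value.
Cl > Mg: both are in period 3; the period trend gives Cl the larger value.
For reference (Pauling): Mg 1.31, Cl 3.16, Rb 0.82, Sr 0.95.
The smallest Pauling electronegativity among these belongs to Rb.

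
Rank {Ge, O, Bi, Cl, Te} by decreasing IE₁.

O > Cl > Te > Ge > Bi

O is in period 2, group 16; Cl is in period 3, group 17; Ge is in period 4, group 14; Te is in period 5, group 16; Bi is in period 6, group 15.
Removing the outermost electron gets harder across a period and easier down a group.
These span different periods and groups, so the two trends combine.
Ge > Bi: period and group pull opposite ways; the down-group shift dominates (762 vs 703 kJ/mol).
Te > Ge: the two effects oppose for this pair; the across-period effect wins (869 vs 762 kJ/mol).
Cl > Te: relative to Te, both the across-period and down-group shifts push Cl's first ionization energy up.
O > Cl: the two effects oppose for this pair; the down-group effect wins (1314 vs 1251 kJ/mol).
Tabulated first ionization energy (kJ/mol): O 1314, Cl 1251, Ge 762, Te 869, Bi 703.
So from highest to lowest: O > Cl > Te > Ge > Bi.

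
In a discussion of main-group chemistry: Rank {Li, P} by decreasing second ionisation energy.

Li > P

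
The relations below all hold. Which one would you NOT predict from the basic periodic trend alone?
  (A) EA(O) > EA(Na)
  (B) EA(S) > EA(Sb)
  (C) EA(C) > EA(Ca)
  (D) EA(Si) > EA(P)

(D)

The general trend: electron affinity increases across a period and decreases down a group.
(A) O (period 2, group 16) vs Na (period 3, group 1): the stated order agrees with the simple trend.
(B) S (period 3, group 16) vs Sb (period 5, group 15): the stated order agrees with the simple trend.
(C) C (period 2, group 14) vs Ca (period 4, group 2): the stated order agrees with the simple trend.
(D) Si (period 3, group 14) vs P (period 3, group 15): the stated order contradicts the simple trend.
The exception is (D): adding an electron to P's half-filled 3p³ is unfavourable, so Si (3p²) has the more exothermic EA.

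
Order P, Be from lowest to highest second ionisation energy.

Be < P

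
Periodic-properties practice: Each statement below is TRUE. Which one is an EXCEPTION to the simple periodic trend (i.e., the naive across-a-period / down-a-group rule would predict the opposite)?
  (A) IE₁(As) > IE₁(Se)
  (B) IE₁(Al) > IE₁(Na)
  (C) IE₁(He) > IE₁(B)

(A)

The general trend: first ionization energy increases across a period and decreases down a group.
(A) As (period 4, group 15) vs Se (period 4, group 16): the stated order contradicts the simple trend.
(B) Al (period 3, group 13) vs Na (period 3, group 1): the stated order agrees with the simple trend.
(C) He (period 1, group 18) vs B (period 2, group 13): the stated order agrees with the simple trend.
The exception is (A): Se (4p⁴) ionizes more easily than half-filled As (4p³).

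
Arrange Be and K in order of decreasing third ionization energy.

Consider each +2 ion: Be²⁺ is the bare [He] core; K²⁺ is already 1 electron into the core.
All of these are removing an electron from a noble-gas core or deeper; the smaller core (lower principal quantum number) is held far more tightly, and within a period the higher nuclear charge binds the same core more tightly.
Tabulated IE_3 (kJ/mol): Be 14849, K 4420.
Putting it together, IE_3: K < Be.

Be, K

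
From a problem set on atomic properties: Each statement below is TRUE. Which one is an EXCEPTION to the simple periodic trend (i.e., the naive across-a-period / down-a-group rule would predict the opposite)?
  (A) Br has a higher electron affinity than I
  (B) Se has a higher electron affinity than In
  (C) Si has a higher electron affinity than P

(C)

The general trend: electron affinity increases across a period and decreases down a group.
(A) Br (period 4, group 17) vs I (period 5, group 17): the stated order agrees with the simple trend.
(B) Se (period 4, group 16) vs In (period 5, group 13): the stated order agrees with the simple trend.
(C) Si (period 3, group 14) vs P (period 3, group 15): the stated order contradicts the simple trend.
The exception is (C): adding an electron to P's half-filled 3p³ is unfavourable, so Si (3p²) has the more exothermic EA.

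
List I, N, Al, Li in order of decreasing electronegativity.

N > I > Al > Li

Li is in period 2, group 1; N is in period 2, group 15; Al is in period 3, group 13; I is in period 5, group 17.
Electronegativity increases across a period and decreases down a group, tracking effective nuclear charge and atomic size.
These span different periods and groups, so the two trends combine.
Al > Li: the two effects oppose for this pair; the across-period effect wins (1.61 vs 0.98).
I > Al: the two effects oppose for this pair; the across-period effect wins (2.66 vs 1.61).
N > I: the two effects oppose for this pair; the down-group effect wins (3.04 vs 2.66).
Approximate values (Pauling): Li 0.98, N 3.04, Al 1.61, I 2.66.
So from highest to lowest: N > I > Al > Li.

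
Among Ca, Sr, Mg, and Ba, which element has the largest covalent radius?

Across a period the added protons contract the valence shell; down a group each new principal shell makes the atom larger.
All are in group 2, so atomic radius increases down the group.
The largest covalent radius among these belongs to Ba.

Ba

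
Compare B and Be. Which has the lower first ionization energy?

B

First ionization energy rises across a period (greater Z_eff holds electrons more tightly) and falls down a group (valence electrons are farther from the nucleus).
All lie in period 2; the across-period trend (first ionization energy increases left to right) applies, with the exception below.
Note the exception: Be has a higher first ionization energy than B, contrary to the simple trend — removing B's lone 2p electron is easier than breaking Be's filled 2s².
Tabulated first ionization energy (kJ/mol): Be 900, B 801.
So B has the lower first ionization energy (B < Be).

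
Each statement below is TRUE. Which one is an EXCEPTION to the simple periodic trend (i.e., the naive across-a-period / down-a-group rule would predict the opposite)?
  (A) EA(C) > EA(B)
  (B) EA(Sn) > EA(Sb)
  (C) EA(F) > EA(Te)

(B)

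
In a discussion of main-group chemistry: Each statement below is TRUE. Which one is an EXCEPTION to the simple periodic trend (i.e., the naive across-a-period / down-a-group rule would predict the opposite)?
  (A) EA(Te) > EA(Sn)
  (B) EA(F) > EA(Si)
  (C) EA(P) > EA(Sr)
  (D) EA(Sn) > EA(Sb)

(D)

The general trend: electron affinity increases across a period and decreases down a group.
(A) Te (period 5, group 16) vs Sn (period 5, group 14): the stated order agrees with the simple trend.
(B) F (period 2, group 17) vs Si (period 3, group 14): the stated order agrees with the simple trend.
(C) P (period 3, group 15) vs Sr (period 5, group 2): the stated order agrees with the simple trend.
(D) Sn (period 5, group 14) vs Sb (period 5, group 15): the stated order contradicts the simple trend.
The exception is (D): adding an electron to Sb's half-filled 5p³ is unfavourable, so Sn has the more exothermic EA.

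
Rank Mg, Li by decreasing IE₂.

After 1 electron has been removed, what remains? Mg⁺ still has 1 valence electron; Li⁺ is the bare [He] core.
Pulling an electron out of a noble-gas core costs far more than removing a remaining valence electron, so Li sits at the high end of IE_2.
Tabulated IE_2 (kJ/mol): Mg 1451, Li 7298.
Hence IE_2: Mg < Li.

Li > Mg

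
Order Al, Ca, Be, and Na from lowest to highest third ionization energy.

Al, Ca, Na, Be

IE_3 is the cost of taking one more electron from the +2 cation: Al²⁺ still has 1 valence electron; Ca²⁺ is the bare [Ar] core; Be²⁺ is the bare [He] core; Na²⁺ is already 1 electron into the core.
Core electrons are held far more tightly than valence electrons, so Ca, Na and Be top the IE_3 order.
Approximate IE_3 values (kJ/mol): Al 2745, Ca 4912, Be 14849, Na 6910.
So the third ionization energies run Al < Ca < Na < Be.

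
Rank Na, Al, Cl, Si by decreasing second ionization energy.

After 1 electron has been removed, what remains? Na⁺ is the bare [Ne] core; Al⁺ still has 2 valence electrons; Cl⁺ still has 6 valence electrons; Si⁺ still has 3 valence electrons.
Breaking into a closed-shell core is much more expensive than removing a leftover valence electron — Na has the largest IE_2 here.
Valence configurations: Al⁺ [Ne]3s², Cl⁺ [Ne]3s²3p⁴, Si⁺ [Ne]3s²3p¹.
Si⁺ loses a lone 3p electron whereas Al⁺ must break into a filled 3s² pair, so IE_2(Al) > IE_2(Si) even though Si has the higher nuclear charge.
Approximate IE_2 values (kJ/mol): Na 4562, Al 1817, Cl 2298, Si 1577.
Putting it together, IE_2: Si < Al < Cl < Na.

Na > Cl > Al > Si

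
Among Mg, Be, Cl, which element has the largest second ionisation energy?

Consider each +1 ion: Mg⁺ still has 1 valence electron; Be⁺ still has 1 valence electron; Cl⁺ still has 6 valence electrons.
All are still removing valence electrons, so compare the +1 ions as you would atoms: IE_2 generally rises across a period (higher Z_eff) and falls down a group (larger shell), subject to the usual subshell exceptions.
Valence configurations: Mg⁺ [Ne]3s¹, Be⁺ [He]2s¹, Cl⁺ [Ne]3s²3p⁴.
The numbers (kJ/mol): Mg 1451, Be 1757, Cl 2298.
Hence IE_2: Mg < Be < Cl.

Cl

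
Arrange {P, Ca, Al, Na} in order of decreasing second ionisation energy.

Na > P > Al > Ca

After 1 electron has been removed, what remains? P⁺ still has 4 valence electrons; Ca⁺ still has 1 valence electron; Al⁺ still has 2 valence electrons; Na⁺ is the bare [Ne] core.
Breaking into a closed-shell core is much more expensive than removing a leftover valence electron — Na has the largest IE_2 here.
Valence configurations: P⁺ [Ne]3s²3p², Ca⁺ [Ar]4s¹, Al⁺ [Ne]3s².
The numbers (kJ/mol): P 1907, Ca 1145, Al 1817, Na 4562.
Overall IE_2 order: Ca < Al < P < Na.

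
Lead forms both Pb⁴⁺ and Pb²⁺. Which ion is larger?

Pb²⁺

Both ions have Z = 82 protons, but Pb⁴⁺ has lost more electrons, so its remaining electrons feel a larger effective nuclear charge per electron and are pulled in more tightly.
Higher positive charge → smaller ion, so Pb²⁺ > Pb⁴⁺.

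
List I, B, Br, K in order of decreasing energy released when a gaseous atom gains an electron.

B is in period 2, group 13; K is in period 4, group 1; Br is in period 4, group 17; I is in period 5, group 17.
EA tends to increase across a period and decrease down a group, though the pattern is less regular than for IE or radius.
Neither a single period nor a single group — weigh both effects.
K > B: this pair runs against the simple trend — see the exception note.
I > K: period and group pull opposite ways; the across-period shift dominates (295 vs 48 kJ/mol).
Br > I: Br sits above I in group 17, so the down-group effect alone puts Br higher.
Note the exception: K has a higher electron affinity than B, contrary to the simple trend — B's ns²np¹ configuration gives only a small electron affinity — the sparsely filled np subshell binds an added electron weakly.
For reference (kJ/mol): B 27, K 48, Br 325, I 295.
So from highest to lowest: Br > I > K > B.

Br > I > K > B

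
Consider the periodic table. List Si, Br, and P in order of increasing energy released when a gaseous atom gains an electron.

P, Si, Br

Si is in period 3, group 14; P is in period 3, group 15; Br is in period 4, group 17.
EA tends to increase across a period and decrease down a group, though the pattern is less regular than for IE or radius.
Neither a single period nor a single group — weigh both effects.
Si > P: this pair runs against the simple trend — see the exception note.
Br > Si: period and group pull opposite ways; the across-period shift dominates (325 vs 134 kJ/mol).
Note the exception: Si has a higher electron affinity than P, contrary to the simple trend — adding an electron to P's half-filled 3p³ is unfavourable, so Si (3p²) has the more exothermic EA.
Approximate values (kJ/mol): Si 134, P 72, Br 325.
So from lowest to highest: P < Si < Br.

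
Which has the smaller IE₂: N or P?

P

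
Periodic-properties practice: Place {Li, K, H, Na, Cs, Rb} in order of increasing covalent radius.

H is in period 1, group 1; Li is in period 2, group 1; Na is in period 3, group 1; K is in period 4, group 1; Rb is in period 5, group 1; Cs is in period 6, group 1.
Moving right in a period, electrons are added to the same shell under a stronger nuclear pull, so atoms get smaller; moving down, a new shell is opened and atoms get larger.
All are in group 1, so atomic radius increases down the group.
So from smallest to largest: H < Li < Na < K < Rb < Cs.

H < Li < Na < K < Rb < Cs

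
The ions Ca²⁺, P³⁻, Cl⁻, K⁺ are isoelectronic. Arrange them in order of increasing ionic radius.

All of these have 18 electrons, so size is governed by nuclear charge alone: the more protons, the stronger the pull on the same electron cloud, and the smaller the ion.
Nuclear charges: Ca²⁺ (Z=20), K⁺ (Z=19), Cl⁻ (Z=17), P³⁻ (Z=15).
Smallest to largest: Ca²⁺ < K⁺ < Cl⁻ < P³⁻.

Ca²⁺, K⁺, Cl⁻, P³⁻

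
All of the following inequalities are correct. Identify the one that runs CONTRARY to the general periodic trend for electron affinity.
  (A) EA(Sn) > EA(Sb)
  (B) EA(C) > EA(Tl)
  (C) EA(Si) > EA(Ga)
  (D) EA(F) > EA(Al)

(A)

The general trend: electron affinity increases across a period and decreases down a group.
(A) Sn (period 5, group 14) vs Sb (period 5, group 15): the stated order contradicts the simple trend.
(B) C (period 2, group 14) vs Tl (period 6, group 13): the stated order agrees with the simple trend.
(C) Si (period 3, group 14) vs Ga (period 4, group 13): the stated order agrees with the simple trend.
(D) F (period 2, group 17) vs Al (period 3, group 13): the stated order agrees with the simple trend.
The exception is (A): adding an electron to Sb's half-filled 5p³ is unfavourable, so Sn has the more exothermic EA.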